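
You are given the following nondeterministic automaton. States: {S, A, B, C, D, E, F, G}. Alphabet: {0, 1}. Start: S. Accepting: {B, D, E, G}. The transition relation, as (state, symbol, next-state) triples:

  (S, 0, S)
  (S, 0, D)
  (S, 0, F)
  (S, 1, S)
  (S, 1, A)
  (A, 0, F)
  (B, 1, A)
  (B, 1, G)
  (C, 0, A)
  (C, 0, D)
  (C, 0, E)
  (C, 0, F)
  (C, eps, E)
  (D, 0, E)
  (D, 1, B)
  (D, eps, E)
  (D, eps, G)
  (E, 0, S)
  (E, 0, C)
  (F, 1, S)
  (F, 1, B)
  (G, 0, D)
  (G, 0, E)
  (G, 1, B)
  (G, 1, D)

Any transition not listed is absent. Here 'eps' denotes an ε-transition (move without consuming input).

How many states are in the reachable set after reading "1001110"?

6

Start in {S}.
Read '1': S→{S, A}; now {S, A}.
Read '0': S→{S, D, F}, A→{F}; union {S, D, F}; ε-closure = {S, D, E, F, G}.
Read '0': S→{S, D, F}, D→{E}, E→{S, C}, F→∅, G→{D, E}; union {S, C, D, E, F}; ε-closure = {S, C, D, E, F, G}.
Read '1': S→{S, A}, C→∅, D→{B}, E→∅, F→{S, B}, G→{B, D}; union {S, A, B, D}; ε-closure = {S, A, B, D, E, G}.
Read '1': S→{S, A}, A→∅, B→{A, G}, D→{B}, E→∅, G→{B, D}; union {S, A, B, D, G}; ε-closure = {S, A, B, D, E, G}.
Read '1': S→{S, A}, A→∅, B→{A, G}, D→{B}, E→∅, G→{B, D}; union {S, A, B, D, G}; ε-closure = {S, A, B, D, E, G}.
Read '0': S→{S, D, F}, A→{F}, B→∅, D→{E}, E→{S, C}, G→{D, E}; union {S, C, D, E, F}; ε-closure = {S, C, D, E, F, G}.
That set has 6 states.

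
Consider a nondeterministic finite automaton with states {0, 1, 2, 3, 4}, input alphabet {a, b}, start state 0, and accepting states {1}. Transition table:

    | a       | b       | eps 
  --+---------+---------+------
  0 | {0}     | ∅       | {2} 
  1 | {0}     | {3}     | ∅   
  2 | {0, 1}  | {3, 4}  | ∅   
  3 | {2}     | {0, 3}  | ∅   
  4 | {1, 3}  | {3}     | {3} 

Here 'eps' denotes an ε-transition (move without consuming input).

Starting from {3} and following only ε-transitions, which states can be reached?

{3}

Begin with {3}.
No ε-moves leave this set, so the closure equals the set itself.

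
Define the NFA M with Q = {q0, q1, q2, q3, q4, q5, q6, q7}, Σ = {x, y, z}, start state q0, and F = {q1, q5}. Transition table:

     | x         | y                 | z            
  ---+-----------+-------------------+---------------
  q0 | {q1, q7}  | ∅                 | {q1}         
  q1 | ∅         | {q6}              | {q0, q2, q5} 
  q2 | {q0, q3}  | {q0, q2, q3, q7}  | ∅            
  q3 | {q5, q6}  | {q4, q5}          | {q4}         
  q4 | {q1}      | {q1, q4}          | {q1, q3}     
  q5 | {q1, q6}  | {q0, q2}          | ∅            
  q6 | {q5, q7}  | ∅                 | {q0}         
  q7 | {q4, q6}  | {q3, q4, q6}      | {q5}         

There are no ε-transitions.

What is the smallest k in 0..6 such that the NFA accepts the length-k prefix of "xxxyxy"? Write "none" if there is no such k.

Start in {q0}.
Read 'x': {q0} → {q1, q7}.
None of the earlier sets intersect F, but {q1, q7} does.

1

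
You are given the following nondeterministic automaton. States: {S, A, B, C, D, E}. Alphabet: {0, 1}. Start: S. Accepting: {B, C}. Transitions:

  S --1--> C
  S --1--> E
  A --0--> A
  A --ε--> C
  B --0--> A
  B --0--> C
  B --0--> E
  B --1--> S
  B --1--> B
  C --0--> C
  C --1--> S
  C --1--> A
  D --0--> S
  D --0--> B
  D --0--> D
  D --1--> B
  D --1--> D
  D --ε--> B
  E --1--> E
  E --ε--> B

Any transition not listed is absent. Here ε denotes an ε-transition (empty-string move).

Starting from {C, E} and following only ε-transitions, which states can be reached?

{B, C, E}

Begin with {C, E}.
ε-move E → B; add B.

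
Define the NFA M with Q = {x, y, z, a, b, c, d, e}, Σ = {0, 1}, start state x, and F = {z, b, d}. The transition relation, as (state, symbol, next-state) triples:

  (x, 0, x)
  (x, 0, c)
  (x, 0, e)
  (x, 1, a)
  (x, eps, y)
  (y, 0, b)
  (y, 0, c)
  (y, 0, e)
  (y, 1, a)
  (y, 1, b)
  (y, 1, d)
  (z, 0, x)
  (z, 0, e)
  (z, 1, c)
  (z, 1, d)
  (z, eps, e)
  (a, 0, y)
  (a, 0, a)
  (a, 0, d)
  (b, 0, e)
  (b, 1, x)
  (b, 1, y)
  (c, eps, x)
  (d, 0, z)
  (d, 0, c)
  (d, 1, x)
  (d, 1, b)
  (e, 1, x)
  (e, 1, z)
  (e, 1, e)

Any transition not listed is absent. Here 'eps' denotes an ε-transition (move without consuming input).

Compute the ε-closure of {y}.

{y}

Begin with {y}.
No ε-moves leave this set, so the closure equals the set itself.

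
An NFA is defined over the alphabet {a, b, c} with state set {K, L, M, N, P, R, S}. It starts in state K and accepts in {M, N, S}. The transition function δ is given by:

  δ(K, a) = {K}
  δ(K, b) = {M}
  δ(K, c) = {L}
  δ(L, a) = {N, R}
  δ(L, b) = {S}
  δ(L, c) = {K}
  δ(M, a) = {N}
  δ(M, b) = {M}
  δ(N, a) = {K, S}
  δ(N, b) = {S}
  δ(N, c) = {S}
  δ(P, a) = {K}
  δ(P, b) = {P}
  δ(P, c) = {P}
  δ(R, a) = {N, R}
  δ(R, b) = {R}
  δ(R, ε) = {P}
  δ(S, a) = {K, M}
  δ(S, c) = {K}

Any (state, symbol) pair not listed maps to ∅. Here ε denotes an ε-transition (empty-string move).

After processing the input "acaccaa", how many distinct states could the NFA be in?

Start in {K}.
Read 'a': K→{K}; now {K}.
Read 'c': K→{L}; now {L}.
Read 'a': L→{N, R}; union {N, R}; ε-closure = {N, P, R}.
Read 'c': N→{S}, P→{P}, R→∅; now {P, S}.
Read 'c': P→{P}, S→{K}; now {K, P}.
Read 'a': K→{K}, P→{K}; now {K}.
Read 'a': K→{K}; now {K}.
That set has 1 state.

1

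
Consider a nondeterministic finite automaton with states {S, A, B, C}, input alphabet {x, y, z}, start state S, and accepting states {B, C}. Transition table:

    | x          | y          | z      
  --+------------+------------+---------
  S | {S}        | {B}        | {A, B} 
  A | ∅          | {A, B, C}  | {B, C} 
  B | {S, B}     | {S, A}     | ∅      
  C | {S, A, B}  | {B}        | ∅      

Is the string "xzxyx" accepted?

Start in {S}.
Read 'x': S→{S}; now {S}.
Read 'z': S→{A, B}; now {A, B}.
Read 'x': A→∅, B→{S, B}; now {S, B}.
Read 'y': S→{B}, B→{S, A}; now {S, A, B}.
Read 'x': S→{S}, A→∅, B→{S, B}; now {S, B}.
The final set {S, B} contains the accepting state B.

Yes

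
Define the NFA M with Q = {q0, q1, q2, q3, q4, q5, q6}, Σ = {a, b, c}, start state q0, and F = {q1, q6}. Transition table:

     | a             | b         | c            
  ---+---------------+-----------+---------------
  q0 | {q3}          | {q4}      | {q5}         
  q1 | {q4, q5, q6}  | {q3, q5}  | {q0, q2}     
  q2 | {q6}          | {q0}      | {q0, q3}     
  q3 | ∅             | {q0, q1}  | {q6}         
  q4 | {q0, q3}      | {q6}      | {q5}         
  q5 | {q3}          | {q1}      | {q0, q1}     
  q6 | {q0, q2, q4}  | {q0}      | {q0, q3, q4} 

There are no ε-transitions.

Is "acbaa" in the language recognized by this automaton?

Start in {q0}.
Read 'a': q0→{q3}; now {q3}.
Read 'c': q3→{q6}; now {q6}.
Read 'b': q6→{q0}; now {q0}.
Read 'a': q0→{q3}; now {q3}.
Read 'a': q3→∅; now ∅.
The final set ∅ contains no accepting state.

No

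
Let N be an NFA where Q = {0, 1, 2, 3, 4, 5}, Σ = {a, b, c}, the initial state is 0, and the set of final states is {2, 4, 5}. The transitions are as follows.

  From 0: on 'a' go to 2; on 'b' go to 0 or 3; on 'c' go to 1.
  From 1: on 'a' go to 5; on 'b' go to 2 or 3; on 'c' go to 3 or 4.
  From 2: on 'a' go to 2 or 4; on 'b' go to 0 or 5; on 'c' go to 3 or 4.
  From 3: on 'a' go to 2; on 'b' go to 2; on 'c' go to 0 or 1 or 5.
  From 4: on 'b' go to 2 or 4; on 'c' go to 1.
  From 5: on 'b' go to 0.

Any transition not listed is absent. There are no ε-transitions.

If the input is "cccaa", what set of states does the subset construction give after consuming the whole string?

Start in {0}.
Read 'c': 0→{1}; now {1}.
Read 'c': 1→{3, 4}; now {3, 4}.
Read 'c': 3→{0, 1, 5}, 4→{1}; now {0, 1, 5}.
Read 'a': 0→{2}, 1→{5}, 5→∅; now {2, 5}.
Read 'a': 2→{2, 4}, 5→∅; now {2, 4}.

{2, 4}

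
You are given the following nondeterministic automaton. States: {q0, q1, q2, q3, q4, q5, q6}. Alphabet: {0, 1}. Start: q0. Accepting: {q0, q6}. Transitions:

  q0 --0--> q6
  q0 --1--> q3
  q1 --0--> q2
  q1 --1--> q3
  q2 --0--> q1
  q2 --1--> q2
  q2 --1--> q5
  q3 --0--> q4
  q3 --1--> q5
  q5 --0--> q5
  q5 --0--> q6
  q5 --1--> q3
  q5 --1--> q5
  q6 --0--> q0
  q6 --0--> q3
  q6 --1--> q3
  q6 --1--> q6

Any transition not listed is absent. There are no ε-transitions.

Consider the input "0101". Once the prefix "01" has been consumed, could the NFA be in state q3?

Yes

Start in {q0}.
Read '0': {q0} → {q6}.
Read '1': {q6} → {q3, q6}.
State q3 is in {q3, q6}.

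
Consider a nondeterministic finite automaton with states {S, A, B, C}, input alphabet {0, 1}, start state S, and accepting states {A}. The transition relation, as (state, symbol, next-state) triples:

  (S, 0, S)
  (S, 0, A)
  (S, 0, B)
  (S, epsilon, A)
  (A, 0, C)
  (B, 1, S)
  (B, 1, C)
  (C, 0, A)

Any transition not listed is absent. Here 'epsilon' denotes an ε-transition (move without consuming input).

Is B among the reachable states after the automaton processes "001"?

Start: ε-closure({S}) = {S, A}.
Read '0': S→{S, A, B}, A→{C}; now {S, A, B, C}.
Read '0': S→{S, A, B}, A→{C}, B→∅, C→{A}; now {S, A, B, C}.
Read '1': S→∅, A→∅, B→{S, C}, C→∅; union {S, C}; ε-closure = {S, A, C}.
State B is not in {S, A, C}.

No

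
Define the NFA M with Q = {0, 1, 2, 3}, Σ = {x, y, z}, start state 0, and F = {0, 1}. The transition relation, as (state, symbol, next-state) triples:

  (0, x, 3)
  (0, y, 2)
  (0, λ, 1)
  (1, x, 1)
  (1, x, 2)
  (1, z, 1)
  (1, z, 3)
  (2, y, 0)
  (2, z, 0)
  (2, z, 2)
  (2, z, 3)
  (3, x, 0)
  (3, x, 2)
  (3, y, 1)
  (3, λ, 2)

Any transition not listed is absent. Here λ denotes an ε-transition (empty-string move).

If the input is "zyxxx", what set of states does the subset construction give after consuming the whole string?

Start: ε-closure({0}) = {0, 1}.
Read 'z': 0→∅, 1→{1, 3}; union {1, 3}; ε-closure = {1, 2, 3}.
Read 'y': 1→∅, 2→{0}, 3→{1}; now {0, 1}.
Read 'x': 0→{3}, 1→{1, 2}; now {1, 2, 3}.
Read 'x': 1→{1, 2}, 2→∅, 3→{0, 2}; now {0, 1, 2}.
Read 'x': 0→{3}, 1→{1, 2}, 2→∅; now {1, 2, 3}.

{1, 2, 3}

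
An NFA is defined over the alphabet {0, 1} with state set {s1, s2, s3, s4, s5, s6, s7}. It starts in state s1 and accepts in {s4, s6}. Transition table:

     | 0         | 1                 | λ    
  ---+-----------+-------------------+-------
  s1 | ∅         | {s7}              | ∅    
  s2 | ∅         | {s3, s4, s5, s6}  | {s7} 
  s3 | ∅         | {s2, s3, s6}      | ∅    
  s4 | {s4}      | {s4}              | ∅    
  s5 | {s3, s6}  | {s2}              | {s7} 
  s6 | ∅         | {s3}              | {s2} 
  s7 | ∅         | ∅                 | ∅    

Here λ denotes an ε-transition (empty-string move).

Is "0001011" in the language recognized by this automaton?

Start in {s1}.
Read '0': s1→∅; now ∅.
The set is empty and remains empty for the remaining 6 symbols.
The final set ∅ contains no accepting state.

No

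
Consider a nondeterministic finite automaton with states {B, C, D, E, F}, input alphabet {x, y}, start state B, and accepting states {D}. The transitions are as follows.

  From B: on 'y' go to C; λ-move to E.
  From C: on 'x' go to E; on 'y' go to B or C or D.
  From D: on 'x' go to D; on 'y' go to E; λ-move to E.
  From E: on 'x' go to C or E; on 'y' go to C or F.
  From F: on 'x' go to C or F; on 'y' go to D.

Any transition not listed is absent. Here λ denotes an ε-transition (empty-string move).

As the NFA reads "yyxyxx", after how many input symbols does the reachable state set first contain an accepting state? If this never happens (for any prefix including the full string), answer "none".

Start: ε-closure({B}) = {B, E}.
Read 'y': B→{C}, E→{C, F}; now {C, F}.
Read 'y': C→{B, C, D}, F→{D}; union {B, C, D}; ε-closure = {B, C, D, E}.
None of the earlier sets intersect F, but {B, C, D, E} does.

2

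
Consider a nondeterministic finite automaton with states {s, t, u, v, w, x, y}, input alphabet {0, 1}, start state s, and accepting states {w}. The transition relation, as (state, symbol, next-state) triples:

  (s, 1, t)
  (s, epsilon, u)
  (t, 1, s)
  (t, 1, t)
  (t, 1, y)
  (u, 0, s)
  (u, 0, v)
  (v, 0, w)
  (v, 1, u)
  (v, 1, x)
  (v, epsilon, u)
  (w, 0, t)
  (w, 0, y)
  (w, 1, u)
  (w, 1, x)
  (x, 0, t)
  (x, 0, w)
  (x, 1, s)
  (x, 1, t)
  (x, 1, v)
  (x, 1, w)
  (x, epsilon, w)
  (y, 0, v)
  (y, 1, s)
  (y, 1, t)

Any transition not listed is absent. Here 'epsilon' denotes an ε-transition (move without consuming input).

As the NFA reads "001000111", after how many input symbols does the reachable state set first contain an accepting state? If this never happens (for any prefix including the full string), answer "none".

Start: ε-closure({s}) = {s, u}.
Read '0': s→∅, u→{s, v}; union {s, v}; ε-closure = {s, u, v}.
Read '0': s→∅, u→{s, v}, v→{w}; union {s, v, w}; ε-closure = {s, u, v, w}.
None of the earlier sets intersect F, but {s, u, v, w} does.

2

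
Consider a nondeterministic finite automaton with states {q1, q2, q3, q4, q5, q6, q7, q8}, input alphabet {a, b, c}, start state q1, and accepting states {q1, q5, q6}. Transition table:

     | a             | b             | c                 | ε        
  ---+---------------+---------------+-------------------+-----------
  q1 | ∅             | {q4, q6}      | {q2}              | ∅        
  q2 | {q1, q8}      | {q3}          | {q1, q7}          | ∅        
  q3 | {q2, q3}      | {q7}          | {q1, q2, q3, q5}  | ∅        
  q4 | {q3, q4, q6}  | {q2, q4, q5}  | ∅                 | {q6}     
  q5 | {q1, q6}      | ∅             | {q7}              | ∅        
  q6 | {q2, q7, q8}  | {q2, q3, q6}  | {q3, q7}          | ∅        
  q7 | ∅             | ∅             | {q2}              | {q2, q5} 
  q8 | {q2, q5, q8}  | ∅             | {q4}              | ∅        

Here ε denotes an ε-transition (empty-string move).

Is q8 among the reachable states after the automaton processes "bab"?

Start in {q1}.
Read 'b': {q1} → {q4, q6}.
Read 'a': {q4, q6} → {q2, q3, q4, q5, q6, q7, q8}.
Read 'b': {q2, q3, q4, q5, q6, q7, q8} → {q2, q3, q4, q5, q6, q7}.
State q8 is not in {q2, q3, q4, q5, q6, q7}.

No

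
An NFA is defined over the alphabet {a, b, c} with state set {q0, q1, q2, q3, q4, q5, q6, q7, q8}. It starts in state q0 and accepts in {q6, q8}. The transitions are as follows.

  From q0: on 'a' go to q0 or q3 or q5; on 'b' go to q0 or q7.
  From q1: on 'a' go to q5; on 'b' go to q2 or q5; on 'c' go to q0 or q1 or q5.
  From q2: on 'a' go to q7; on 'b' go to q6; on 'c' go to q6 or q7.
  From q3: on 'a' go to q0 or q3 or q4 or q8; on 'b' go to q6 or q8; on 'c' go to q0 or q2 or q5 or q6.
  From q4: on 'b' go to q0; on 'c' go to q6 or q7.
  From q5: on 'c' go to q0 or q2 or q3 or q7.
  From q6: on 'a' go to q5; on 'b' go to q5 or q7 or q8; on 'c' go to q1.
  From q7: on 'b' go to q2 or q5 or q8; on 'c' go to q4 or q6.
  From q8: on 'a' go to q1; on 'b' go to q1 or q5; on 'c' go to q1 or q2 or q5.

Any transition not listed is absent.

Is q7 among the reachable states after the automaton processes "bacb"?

Yes

Start in {q0}.
Read 'b': {q0} → {q0, q7}.
Read 'a': {q0, q7} → {q0, q3, q5}.
Read 'c': {q0, q3, q5} → {q0, q2, q3, q5, q6, q7}.
Read 'b': {q0, q2, q3, q5, q6, q7} → {q0, q2, q5, q6, q7, q8}.
State q7 is in {q0, q2, q5, q6, q7, q8}.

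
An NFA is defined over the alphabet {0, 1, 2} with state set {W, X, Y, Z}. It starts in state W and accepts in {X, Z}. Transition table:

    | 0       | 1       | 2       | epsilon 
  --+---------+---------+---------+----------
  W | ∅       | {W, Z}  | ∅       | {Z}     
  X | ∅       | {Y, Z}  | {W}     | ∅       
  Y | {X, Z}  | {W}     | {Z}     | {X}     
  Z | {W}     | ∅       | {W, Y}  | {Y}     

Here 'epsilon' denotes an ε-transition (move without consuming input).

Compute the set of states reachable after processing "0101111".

{W, X, Y, Z}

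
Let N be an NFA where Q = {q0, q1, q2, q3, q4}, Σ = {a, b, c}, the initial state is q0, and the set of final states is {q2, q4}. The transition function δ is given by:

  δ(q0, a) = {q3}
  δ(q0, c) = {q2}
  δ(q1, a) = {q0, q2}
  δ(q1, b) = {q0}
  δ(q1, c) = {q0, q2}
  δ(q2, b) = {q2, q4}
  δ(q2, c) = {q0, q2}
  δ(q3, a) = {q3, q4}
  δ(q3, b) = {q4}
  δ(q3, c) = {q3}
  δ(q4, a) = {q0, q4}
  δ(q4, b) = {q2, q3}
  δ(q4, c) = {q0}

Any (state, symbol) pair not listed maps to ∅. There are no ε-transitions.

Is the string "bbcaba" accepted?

Start in {q0}.
Read 'b': {q0} → ∅.
The set is empty and remains empty for the remaining 5 symbols.
The final set ∅ contains no accepting state.

No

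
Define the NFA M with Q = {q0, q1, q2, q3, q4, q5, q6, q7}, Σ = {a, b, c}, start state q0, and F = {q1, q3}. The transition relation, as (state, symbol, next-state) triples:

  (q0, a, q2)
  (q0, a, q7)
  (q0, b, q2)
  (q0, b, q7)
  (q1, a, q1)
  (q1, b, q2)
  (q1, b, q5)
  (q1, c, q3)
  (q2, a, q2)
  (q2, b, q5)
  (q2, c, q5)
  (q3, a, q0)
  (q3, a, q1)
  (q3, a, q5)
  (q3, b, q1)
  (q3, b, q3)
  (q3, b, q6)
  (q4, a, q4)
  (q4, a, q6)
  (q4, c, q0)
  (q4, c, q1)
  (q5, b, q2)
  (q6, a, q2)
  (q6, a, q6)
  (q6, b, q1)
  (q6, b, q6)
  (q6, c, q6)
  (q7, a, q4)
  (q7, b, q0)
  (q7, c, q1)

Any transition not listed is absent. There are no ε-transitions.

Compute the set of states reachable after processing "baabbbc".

Start in {q0}.
Read 'b': q0→{q2, q7}; now {q2, q7}.
Read 'a': q2→{q2}, q7→{q4}; now {q2, q4}.
Read 'a': q2→{q2}, q4→{q4, q6}; now {q2, q4, q6}.
Read 'b': q2→{q5}, q4→∅, q6→{q1, q6}; now {q1, q5, q6}.
Read 'b': q1→{q2, q5}, q5→{q2}, q6→{q1, q6}; now {q1, q2, q5, q6}.
Read 'b': q1→{q2, q5}, q2→{q5}, q5→{q2}, q6→{q1, q6}; now {q1, q2, q5, q6}.
Read 'c': q1→{q3}, q2→{q5}, q5→∅, q6→{q6}; now {q3, q5, q6}.

{q3, q5, q6}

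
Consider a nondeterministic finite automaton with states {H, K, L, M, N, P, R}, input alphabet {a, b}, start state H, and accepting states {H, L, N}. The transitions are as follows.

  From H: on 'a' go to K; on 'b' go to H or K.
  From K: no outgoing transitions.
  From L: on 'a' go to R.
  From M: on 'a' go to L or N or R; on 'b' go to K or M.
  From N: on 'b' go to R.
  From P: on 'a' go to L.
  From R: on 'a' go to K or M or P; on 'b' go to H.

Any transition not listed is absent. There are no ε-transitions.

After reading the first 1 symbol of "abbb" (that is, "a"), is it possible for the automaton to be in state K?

Yes

Start in {H}.
Read 'a': H→{K}; now {K}.
State K is in {K}.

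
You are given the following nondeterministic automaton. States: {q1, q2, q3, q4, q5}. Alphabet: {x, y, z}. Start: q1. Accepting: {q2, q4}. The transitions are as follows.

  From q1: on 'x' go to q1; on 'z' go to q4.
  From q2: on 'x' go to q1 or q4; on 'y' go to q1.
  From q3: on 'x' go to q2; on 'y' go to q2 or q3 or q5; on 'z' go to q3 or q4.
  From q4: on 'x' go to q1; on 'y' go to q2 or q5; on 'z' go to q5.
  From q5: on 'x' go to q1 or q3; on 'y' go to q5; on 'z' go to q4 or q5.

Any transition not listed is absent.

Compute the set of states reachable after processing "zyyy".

{q5}

Start in {q1}.
Read 'z': {q1} → {q4}.
Read 'y': {q4} → {q2, q5}.
Read 'y': {q2, q5} → {q1, q5}.
Read 'y': {q1, q5} → {q5}.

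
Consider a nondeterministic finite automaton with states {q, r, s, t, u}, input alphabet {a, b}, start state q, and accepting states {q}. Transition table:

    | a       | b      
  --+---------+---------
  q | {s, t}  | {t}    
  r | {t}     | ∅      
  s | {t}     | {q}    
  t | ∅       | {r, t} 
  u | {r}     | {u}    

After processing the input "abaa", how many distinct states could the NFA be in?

1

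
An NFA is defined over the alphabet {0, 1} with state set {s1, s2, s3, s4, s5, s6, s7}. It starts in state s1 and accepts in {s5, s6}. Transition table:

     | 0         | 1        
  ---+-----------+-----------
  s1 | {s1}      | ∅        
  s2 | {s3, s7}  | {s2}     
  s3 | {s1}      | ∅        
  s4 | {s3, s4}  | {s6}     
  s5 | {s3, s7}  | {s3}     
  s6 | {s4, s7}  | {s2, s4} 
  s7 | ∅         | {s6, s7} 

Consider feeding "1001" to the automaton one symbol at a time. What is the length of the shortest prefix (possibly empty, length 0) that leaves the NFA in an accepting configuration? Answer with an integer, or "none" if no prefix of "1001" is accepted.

Start in {s1}.
Read '1': {s1} → ∅.
The set is empty and remains empty for the remaining 3 symbols.
No reachable set along the way intersects F.

none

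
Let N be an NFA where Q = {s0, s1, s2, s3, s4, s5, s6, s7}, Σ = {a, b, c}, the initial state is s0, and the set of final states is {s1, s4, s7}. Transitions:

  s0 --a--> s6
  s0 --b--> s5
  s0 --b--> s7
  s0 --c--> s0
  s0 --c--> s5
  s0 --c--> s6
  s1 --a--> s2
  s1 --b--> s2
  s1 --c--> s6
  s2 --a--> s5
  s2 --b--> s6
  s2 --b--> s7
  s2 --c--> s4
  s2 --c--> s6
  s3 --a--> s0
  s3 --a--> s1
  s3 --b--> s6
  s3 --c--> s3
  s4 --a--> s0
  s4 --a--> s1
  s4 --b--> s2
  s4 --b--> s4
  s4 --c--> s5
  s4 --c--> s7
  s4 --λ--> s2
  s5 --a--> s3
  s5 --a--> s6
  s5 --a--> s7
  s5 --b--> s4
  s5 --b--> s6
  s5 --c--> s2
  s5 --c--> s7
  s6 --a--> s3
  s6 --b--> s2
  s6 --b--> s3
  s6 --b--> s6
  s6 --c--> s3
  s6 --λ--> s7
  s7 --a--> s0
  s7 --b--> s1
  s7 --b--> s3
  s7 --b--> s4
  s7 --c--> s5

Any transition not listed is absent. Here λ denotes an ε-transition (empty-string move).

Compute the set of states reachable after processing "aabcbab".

Start in {s0}.
Read 'a': {s0} → {s6, s7}.
Read 'a': {s6, s7} → {s0, s3}.
Read 'b': {s0, s3} → {s5, s6, s7}.
Read 'c': {s5, s6, s7} → {s2, s3, s5, s7}.
Read 'b': {s2, s3, s5, s7} → {s1, s2, s3, s4, s6, s7}.
Read 'a': {s1, s2, s3, s4, s6, s7} → {s0, s1, s2, s3, s5}.
Read 'b': {s0, s1, s2, s3, s5} → {s2, s4, s5, s6, s7}.

{s2, s4, s5, s6, s7}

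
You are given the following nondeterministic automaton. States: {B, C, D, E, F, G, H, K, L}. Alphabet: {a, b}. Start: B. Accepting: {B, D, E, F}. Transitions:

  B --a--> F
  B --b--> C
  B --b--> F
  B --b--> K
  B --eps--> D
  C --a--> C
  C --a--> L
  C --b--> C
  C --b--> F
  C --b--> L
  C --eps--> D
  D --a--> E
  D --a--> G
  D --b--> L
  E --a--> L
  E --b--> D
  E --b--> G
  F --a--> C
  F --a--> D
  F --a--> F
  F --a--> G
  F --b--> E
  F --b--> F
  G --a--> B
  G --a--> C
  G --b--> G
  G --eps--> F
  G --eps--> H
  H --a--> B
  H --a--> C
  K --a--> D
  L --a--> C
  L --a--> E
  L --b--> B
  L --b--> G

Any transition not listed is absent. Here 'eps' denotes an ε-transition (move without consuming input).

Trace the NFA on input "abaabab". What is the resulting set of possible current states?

Start: ε-closure({B}) = {B, D}.
Read 'a': B→{F}, D→{E, G}; union {E, F, G}; ε-closure = {E, F, G, H}.
Read 'b': E→{D, G}, F→{E, F}, G→{G}, H→∅; union {D, E, F, G}; ε-closure = {D, E, F, G, H}.
Read 'a': D→{E, G}, E→{L}, F→{C, D, F, G}, G→{B, C}, H→{B, C}; union {B, C, D, E, F, G, L}; ε-closure = {B, C, D, E, F, G, H, L}.
Read 'a': B→{F}, C→{C, L}, D→{E, G}, E→{L}, F→{C, D, F, G}, G→{B, C}, H→{B, C}, L→{C, E}; union {B, C, D, E, F, G, L}; ε-closure = {B, C, D, E, F, G, H, L}.
Read 'b': B→{C, F, K}, C→{C, F, L}, D→{L}, E→{D, G}, F→{E, F}, G→{G}, H→∅, L→{B, G}; union {B, C, D, E, F, G, K, L}; ε-closure = {B, C, D, E, F, G, H, K, L}.
Read 'a': B→{F}, C→{C, L}, D→{E, G}, E→{L}, F→{C, D, F, G}, G→{B, C}, H→{B, C}, K→{D}, L→{C, E}; union {B, C, D, E, F, G, L}; ε-closure = {B, C, D, E, F, G, H, L}.
Read 'b': B→{C, F, K}, C→{C, F, L}, D→{L}, E→{D, G}, F→{E, F}, G→{G}, H→∅, L→{B, G}; union {B, C, D, E, F, G, K, L}; ε-closure = {B, C, D, E, F, G, H, K, L}.

{B, C, D, E, F, G, H, K, L}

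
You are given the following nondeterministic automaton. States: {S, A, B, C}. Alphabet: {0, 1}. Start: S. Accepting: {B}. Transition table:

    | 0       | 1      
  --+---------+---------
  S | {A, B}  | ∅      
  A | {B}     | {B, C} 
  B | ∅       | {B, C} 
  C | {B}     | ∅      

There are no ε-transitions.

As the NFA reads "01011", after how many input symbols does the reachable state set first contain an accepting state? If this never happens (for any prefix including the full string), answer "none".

1

Start in {S}.
Read '0': S→{A, B}; now {A, B}.
None of the earlier sets intersect F, but {A, B} does.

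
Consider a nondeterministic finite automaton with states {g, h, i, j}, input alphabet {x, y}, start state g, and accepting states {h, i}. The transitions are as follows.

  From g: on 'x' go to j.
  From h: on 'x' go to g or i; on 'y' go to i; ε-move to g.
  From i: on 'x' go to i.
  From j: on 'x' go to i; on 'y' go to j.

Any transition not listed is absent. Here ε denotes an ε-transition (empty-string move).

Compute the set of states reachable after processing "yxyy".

Start in {g}.
Read 'y': {g} → ∅.
The set is empty and remains empty for the remaining 3 symbols.

∅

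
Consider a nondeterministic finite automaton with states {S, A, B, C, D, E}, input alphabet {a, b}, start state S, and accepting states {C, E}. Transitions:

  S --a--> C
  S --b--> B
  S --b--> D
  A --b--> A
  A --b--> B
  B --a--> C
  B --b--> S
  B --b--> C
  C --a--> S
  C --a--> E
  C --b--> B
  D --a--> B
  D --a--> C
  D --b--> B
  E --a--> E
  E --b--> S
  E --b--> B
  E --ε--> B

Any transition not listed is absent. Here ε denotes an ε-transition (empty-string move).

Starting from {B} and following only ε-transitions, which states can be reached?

{B}

Begin with {B}.
No ε-moves leave this set, so the closure equals the set itself.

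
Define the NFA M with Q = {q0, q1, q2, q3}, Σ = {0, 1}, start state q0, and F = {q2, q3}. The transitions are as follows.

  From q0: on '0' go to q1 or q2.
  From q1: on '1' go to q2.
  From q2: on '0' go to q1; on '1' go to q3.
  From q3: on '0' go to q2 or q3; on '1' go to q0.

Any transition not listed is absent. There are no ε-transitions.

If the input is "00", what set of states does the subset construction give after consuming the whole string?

{q1}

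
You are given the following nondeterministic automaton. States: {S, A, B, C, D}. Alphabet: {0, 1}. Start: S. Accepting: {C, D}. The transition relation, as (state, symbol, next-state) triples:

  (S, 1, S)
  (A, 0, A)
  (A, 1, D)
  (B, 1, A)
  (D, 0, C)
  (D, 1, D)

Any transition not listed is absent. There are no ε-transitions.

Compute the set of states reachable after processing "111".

{S}

Start in {S}.
Read '1': S→{S}; now {S}.
Read '1': S→{S}; now {S}.
Read '1': S→{S}; now {S}.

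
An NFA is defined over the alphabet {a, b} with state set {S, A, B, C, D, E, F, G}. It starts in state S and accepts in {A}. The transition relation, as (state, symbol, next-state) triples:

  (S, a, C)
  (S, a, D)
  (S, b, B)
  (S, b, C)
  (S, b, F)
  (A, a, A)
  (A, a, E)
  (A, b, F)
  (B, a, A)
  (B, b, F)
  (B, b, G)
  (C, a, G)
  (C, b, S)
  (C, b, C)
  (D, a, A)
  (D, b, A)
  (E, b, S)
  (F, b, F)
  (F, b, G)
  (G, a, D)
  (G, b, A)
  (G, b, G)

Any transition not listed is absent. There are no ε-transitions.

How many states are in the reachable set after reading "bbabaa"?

Start in {S}.
Read 'b': {S} → {B, C, F}.
Read 'b': {B, C, F} → {S, C, F, G}.
Read 'a': {S, C, F, G} → {C, D, G}.
Read 'b': {C, D, G} → {S, A, C, G}.
Read 'a': {S, A, C, G} → {A, C, D, E, G}.
Read 'a': {A, C, D, E, G} → {A, D, E, G}.
That set has 4 states.

4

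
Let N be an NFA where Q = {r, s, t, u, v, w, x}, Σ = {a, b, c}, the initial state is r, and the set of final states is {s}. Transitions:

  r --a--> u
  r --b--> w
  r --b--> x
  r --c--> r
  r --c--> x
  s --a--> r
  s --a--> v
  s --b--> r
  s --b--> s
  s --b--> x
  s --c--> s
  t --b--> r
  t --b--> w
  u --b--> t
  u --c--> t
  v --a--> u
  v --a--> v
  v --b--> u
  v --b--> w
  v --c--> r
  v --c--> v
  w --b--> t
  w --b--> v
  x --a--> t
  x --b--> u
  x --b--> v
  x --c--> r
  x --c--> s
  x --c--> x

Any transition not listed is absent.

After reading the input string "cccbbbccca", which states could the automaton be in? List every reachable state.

{r, t, u, v}

Start in {r}.
Read 'c': r→{r, x}; now {r, x}.
Read 'c': r→{r, x}, x→{r, s, x}; now {r, s, x}.
Read 'c': r→{r, x}, s→{s}, x→{r, s, x}; now {r, s, x}.
Read 'b': r→{w, x}, s→{r, s, x}, x→{u, v}; now {r, s, u, v, w, x}.
Read 'b': r→{w, x}, s→{r, s, x}, u→{t}, v→{u, w}, w→{t, v}, x→{u, v}; now {r, s, t, u, v, w, x}.
Read 'b': r→{w, x}, s→{r, s, x}, t→{r, w}, u→{t}, v→{u, w}, w→{t, v}, x→{u, v}; now {r, s, t, u, v, w, x}.
Read 'c': r→{r, x}, s→{s}, t→∅, u→{t}, v→{r, v}, w→∅, x→{r, s, x}; now {r, s, t, v, x}.
Read 'c': r→{r, x}, s→{s}, t→∅, v→{r, v}, x→{r, s, x}; now {r, s, v, x}.
Read 'c': r→{r, x}, s→{s}, v→{r, v}, x→{r, s, x}; now {r, s, v, x}.
Read 'a': r→{u}, s→{r, v}, v→{u, v}, x→{t}; now {r, t, u, v}.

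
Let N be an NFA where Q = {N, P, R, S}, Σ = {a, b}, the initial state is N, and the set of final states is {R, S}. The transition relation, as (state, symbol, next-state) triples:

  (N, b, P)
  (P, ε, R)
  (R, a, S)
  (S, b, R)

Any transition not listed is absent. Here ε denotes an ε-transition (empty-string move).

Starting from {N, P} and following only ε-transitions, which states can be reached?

{N, P, R}

Begin with {N, P}.
ε-move P → R; add R.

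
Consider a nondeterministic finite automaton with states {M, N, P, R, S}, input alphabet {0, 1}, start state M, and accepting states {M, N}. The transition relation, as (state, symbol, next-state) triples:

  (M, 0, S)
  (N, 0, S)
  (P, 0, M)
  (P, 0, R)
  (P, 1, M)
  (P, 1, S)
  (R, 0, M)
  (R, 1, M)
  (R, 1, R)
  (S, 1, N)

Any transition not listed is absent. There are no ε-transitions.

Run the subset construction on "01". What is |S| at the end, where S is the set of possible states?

Start in {M}.
Read '0': M→{S}; now {S}.
Read '1': S→{N}; now {N}.
That set has 1 state.

1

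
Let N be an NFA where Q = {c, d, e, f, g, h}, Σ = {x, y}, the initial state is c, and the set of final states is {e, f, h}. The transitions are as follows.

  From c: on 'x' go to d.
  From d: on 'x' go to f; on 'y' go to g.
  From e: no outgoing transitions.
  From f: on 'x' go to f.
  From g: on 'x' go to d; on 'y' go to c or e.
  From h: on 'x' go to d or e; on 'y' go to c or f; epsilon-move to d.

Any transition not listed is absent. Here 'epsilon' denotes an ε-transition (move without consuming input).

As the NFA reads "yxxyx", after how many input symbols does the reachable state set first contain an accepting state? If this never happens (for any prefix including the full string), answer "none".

Start in {c}.
Read 'y': c→∅; now ∅.
The set is empty and remains empty for the remaining 4 symbols.
No reachable set along the way intersects F.

none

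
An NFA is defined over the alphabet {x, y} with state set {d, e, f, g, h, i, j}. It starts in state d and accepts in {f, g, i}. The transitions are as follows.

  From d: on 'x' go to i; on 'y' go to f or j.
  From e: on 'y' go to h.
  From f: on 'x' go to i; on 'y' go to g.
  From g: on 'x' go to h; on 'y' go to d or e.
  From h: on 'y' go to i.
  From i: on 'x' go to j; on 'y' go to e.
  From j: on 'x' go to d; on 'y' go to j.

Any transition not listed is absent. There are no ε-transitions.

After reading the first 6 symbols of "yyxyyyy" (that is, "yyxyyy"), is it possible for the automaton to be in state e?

Start in {d}.
Read 'y': d→{f, j}; now {f, j}.
Read 'y': f→{g}, j→{j}; now {g, j}.
Read 'x': g→{h}, j→{d}; now {d, h}.
Read 'y': d→{f, j}, h→{i}; now {f, i, j}.
Read 'y': f→{g}, i→{e}, j→{j}; now {e, g, j}.
Read 'y': e→{h}, g→{d, e}, j→{j}; now {d, e, h, j}.
State e is in {d, e, h, j}.

Yes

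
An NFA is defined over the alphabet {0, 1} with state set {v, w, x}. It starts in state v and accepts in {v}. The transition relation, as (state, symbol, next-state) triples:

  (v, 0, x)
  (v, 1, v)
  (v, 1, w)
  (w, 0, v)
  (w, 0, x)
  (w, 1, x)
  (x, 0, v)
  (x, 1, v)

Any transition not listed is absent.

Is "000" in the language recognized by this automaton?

Start in {v}.
Read '0': {v} → {x}.
Read '0': {x} → {v}.
Read '0': {v} → {x}.
The final set {x} contains no accepting state.

No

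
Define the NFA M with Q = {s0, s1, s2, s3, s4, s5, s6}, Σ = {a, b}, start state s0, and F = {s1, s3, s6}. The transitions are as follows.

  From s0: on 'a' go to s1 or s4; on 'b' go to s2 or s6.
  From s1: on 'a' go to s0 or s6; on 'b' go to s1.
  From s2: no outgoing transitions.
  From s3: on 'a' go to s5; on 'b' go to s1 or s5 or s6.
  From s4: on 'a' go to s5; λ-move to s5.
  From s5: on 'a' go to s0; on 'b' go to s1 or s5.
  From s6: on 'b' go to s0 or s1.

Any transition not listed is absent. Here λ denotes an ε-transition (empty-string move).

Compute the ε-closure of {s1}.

{s1}

Begin with {s1}.
No ε-moves leave this set, so the closure equals the set itself.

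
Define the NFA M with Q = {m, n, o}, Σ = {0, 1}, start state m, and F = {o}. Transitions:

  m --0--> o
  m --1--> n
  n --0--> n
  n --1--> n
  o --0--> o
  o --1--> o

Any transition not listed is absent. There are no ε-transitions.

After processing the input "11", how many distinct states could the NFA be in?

1

Start in {m}.
Read '1': m→{n}; now {n}.
Read '1': n→{n}; now {n}.
That set has 1 state.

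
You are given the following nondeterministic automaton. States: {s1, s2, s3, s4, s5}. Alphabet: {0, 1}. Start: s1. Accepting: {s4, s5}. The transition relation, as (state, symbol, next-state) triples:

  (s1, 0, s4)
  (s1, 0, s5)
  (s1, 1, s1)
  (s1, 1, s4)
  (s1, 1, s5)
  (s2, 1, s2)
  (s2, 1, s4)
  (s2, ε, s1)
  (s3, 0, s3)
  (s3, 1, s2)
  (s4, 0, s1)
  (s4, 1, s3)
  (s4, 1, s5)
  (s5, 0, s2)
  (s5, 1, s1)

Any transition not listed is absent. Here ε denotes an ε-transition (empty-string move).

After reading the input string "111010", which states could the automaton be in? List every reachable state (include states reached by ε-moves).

{s1, s2, s3, s4, s5}

Start in {s1}.
Read '1': s1→{s1, s4, s5}; now {s1, s4, s5}.
Read '1': s1→{s1, s4, s5}, s4→{s3, s5}, s5→{s1}; now {s1, s3, s4, s5}.
Read '1': s1→{s1, s4, s5}, s3→{s2}, s4→{s3, s5}, s5→{s1}; now {s1, s2, s3, s4, s5}.
Read '0': s1→{s4, s5}, s2→∅, s3→{s3}, s4→{s1}, s5→{s2}; now {s1, s2, s3, s4, s5}.
Read '1': s1→{s1, s4, s5}, s2→{s2, s4}, s3→{s2}, s4→{s3, s5}, s5→{s1}; now {s1, s2, s3, s4, s5}.
Read '0': s1→{s4, s5}, s2→∅, s3→{s3}, s4→{s1}, s5→{s2}; now {s1, s2, s3, s4, s5}.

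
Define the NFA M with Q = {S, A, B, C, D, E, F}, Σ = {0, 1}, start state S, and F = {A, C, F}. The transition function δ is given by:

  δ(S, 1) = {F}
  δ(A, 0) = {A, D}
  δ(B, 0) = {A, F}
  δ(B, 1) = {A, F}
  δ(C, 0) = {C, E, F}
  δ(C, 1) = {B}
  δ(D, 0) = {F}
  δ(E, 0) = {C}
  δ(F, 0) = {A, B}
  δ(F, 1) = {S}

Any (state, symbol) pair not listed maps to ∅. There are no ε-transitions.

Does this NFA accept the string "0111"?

No

Start in {S}.
Read '0': S→∅; now ∅.
The set is empty and remains empty for the remaining 3 symbols.
The final set ∅ contains no accepting state.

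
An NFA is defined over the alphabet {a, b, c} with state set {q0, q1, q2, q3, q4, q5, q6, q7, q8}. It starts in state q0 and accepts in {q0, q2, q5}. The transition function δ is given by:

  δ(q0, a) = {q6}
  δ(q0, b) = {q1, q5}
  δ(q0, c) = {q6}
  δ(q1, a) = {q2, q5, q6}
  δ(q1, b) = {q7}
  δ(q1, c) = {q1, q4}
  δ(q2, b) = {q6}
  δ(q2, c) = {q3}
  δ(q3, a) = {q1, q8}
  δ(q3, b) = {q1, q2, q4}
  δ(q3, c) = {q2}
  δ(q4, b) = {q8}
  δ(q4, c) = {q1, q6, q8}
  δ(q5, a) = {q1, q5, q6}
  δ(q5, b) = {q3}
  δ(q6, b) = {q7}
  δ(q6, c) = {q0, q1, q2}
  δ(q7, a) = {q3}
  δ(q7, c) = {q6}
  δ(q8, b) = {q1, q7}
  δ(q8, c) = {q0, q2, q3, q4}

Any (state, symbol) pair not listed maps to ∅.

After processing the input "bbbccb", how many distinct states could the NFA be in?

7

Start in {q0}.
Read 'b': q0→{q1, q5}; now {q1, q5}.
Read 'b': q1→{q7}, q5→{q3}; now {q3, q7}.
Read 'b': q3→{q1, q2, q4}, q7→∅; now {q1, q2, q4}.
Read 'c': q1→{q1, q4}, q2→{q3}, q4→{q1, q6, q8}; now {q1, q3, q4, q6, q8}.
Read 'c': q1→{q1, q4}, q3→{q2}, q4→{q1, q6, q8}, q6→{q0, q1, q2}, q8→{q0, q2, q3, q4}; now {q0, q1, q2, q3, q4, q6, q8}.
Read 'b': q0→{q1, q5}, q1→{q7}, q2→{q6}, q3→{q1, q2, q4}, q4→{q8}, q6→{q7}, q8→{q1, q7}; now {q1, q2, q4, q5, q6, q7, q8}.
That set has 7 states.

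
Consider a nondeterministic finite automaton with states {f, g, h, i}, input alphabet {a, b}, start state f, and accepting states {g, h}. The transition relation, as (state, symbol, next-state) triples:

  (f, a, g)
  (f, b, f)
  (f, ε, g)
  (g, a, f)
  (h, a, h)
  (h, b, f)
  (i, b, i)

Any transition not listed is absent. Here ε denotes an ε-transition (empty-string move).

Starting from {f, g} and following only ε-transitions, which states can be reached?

Begin with {f, g}.
No ε-moves leave this set, so the closure equals the set itself.

{f, g}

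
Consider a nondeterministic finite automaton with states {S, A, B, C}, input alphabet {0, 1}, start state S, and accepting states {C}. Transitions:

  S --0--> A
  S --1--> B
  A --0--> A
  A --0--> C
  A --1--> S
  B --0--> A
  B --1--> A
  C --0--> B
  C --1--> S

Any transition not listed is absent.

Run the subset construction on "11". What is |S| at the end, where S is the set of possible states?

1

Start in {S}.
Read '1': {S} → {B}.
Read '1': {B} → {A}.
That set has 1 state.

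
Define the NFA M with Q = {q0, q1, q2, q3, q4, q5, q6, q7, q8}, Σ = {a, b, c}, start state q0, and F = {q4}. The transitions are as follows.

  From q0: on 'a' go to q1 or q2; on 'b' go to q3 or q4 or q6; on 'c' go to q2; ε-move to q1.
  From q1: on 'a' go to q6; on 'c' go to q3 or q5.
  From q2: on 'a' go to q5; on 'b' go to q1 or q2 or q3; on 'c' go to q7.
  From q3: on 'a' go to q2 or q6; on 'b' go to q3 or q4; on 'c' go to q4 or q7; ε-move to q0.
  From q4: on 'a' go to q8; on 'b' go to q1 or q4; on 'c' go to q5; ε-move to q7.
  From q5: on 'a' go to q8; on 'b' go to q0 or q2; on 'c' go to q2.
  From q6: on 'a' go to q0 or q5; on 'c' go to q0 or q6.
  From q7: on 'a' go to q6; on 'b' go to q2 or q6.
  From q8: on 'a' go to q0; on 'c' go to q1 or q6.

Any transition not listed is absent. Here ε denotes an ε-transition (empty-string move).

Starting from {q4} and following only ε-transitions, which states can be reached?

Begin with {q4}.
ε-move q4 → q7; add q7.

{q4, q7}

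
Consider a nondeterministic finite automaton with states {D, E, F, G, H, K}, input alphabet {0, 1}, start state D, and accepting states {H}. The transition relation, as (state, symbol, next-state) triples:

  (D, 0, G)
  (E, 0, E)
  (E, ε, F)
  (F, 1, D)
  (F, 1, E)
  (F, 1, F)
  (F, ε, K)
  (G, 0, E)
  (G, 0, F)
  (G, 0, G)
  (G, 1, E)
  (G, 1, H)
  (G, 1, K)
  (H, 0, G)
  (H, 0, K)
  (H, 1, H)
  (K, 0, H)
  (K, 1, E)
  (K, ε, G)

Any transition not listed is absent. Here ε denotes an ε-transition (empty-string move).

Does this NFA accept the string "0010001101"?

Yes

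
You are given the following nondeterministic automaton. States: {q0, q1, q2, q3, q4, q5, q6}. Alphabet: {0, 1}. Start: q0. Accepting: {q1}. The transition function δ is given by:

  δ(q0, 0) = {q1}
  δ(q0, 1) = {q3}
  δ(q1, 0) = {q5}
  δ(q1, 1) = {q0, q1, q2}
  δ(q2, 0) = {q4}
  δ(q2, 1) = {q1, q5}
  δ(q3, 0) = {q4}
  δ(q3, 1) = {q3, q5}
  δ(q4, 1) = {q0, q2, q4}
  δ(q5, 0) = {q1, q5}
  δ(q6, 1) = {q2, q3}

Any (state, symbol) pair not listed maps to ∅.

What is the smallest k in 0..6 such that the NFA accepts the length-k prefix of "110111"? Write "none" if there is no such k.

Start in {q0}.
Read '1': {q0} → {q3}.
Read '1': {q3} → {q3, q5}.
Read '0': {q3, q5} → {q1, q4, q5}.
None of the earlier sets intersect F, but {q1, q4, q5} does.

3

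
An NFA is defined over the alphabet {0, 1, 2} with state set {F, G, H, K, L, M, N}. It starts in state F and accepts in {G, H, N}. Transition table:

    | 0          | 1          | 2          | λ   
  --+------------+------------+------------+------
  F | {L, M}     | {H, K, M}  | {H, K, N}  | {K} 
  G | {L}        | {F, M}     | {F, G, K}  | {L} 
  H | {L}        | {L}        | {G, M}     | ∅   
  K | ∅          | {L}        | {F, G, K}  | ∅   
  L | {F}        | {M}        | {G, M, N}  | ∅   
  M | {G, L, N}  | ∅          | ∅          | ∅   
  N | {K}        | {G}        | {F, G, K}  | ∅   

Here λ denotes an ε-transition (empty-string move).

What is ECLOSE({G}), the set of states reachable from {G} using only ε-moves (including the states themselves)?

Begin with {G}.
ε-move G → L; add L.

{G, L}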